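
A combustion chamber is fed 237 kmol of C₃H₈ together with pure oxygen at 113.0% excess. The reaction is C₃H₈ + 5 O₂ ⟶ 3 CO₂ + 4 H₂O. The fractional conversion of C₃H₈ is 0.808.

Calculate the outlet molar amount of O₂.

1570 kmol

Stoichiometric O₂ = 5 × 237 = 1185 kmol; O₂ fed = 1185 × 2.130 = 2524 kmol.
Fuel reacted = 0.808 × 237 → ξ = 191.5 kmol.
Outlet (n = n₀ + ν ξ):
  C₃H₈: 237 − 1(191.5) = 45.5
  O₂: 2524 − 5(191.5) = 1567
  CO₂: 0 + 3(191.5) = 574.5
  H₂O: 0 + 4(191.5) = 766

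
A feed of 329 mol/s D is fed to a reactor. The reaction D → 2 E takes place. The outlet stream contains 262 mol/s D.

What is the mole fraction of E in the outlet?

For D: n = n₀ − 1ξ → 262 = 329 − 1ξ, giving ξ = 67 mol/s.
Outlet amounts (n = n₀ + ν ξ):
  D: 329 − 1(67) = 262
  E: 0 + 2(67) = 134
Total out = 396 mol/s; y_E = 134 / 396 = 0.3384.

0.338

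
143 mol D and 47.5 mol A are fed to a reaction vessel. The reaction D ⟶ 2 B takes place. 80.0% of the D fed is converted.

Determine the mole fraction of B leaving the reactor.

D reacted = 0.8 × 143 = 114.4 mol; ν_D = −1, so ξ = 114.4/1 = 114.4 mol.
Outlet amounts (n = n₀ + ν ξ):
  D: 143 − 1(114.4) = 28.6
  B: 0 + 2(114.4) = 228.8
  A: 47.5 (inert)
Total out = 304.9 mol; y_B = 228.8 / 304.9 = 0.7504.

0.75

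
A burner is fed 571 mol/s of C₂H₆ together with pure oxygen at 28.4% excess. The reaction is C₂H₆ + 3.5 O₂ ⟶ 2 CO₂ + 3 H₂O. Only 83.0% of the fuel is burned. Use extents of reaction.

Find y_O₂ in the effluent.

Stoichiometric O₂ = 3.5 × 571 = 1998 mol/s; O₂ fed = 1998 × 1.284 = 2566 mol/s.
Fuel reacted = 0.83 × 571 → ξ = 473.9 mol/s.
Outlet (n = n₀ + ν ξ):
  C₂H₆: 571 − 1(473.9) = 97.07
  O₂: 2566 − 3.5(473.9) = 907.3
  CO₂: 0 + 2(473.9) = 947.9
  H₂O: 0 + 3(473.9) = 1422
Total out = 3374 mol/s; y_O₂ = 907.3 / 3374 = 0.2689.

0.269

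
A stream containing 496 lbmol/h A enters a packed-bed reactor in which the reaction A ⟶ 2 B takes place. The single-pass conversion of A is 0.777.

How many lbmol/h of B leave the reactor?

A reacted = 0.777 × 496 = 385.4 lbmol/h; ν_A = −1, so ξ = 385.4/1 = 385.4 lbmol/h.
Outlet amounts (n = n₀ + ν ξ):
  A: 496 − 1(385.4) = 110.6
  B: 0 + 2(385.4) = 770.8

771 lbmol/h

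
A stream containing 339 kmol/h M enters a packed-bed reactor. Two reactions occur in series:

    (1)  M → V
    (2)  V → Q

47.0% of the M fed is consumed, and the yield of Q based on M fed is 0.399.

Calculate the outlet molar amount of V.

Conversion of M: M consumed = 1ξ₁ = 0.47 × 339 → ξ₁ = 159.3 kmol/h.
Yield of Q: 1ξ₂ / 339 = 0.399 → ξ₂ = 135.3 kmol/h.
Outlet amounts (n = n₀ + Σ ν·ξ):
  M: 339 − 1(159.3) = 179.7
  V: 0 + 1(159.3) − 1(135.3) = 24.07
  Q: 0 + 1(135.3) = 135.3

24.1 kmol/h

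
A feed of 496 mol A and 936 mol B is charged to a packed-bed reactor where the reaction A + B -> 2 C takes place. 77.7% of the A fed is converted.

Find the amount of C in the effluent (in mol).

771 mol

A reacted = 0.777 × 496 = 385.4 mol; ν_A = −1, so ξ = 385.4/1 = 385.4 mol.
Outlet amounts (n = n₀ + ν ξ):
  A: 496 − 1(385.4) = 110.6
  B: 936 − 1(385.4) = 550.6
  C: 0 + 2(385.4) = 770.8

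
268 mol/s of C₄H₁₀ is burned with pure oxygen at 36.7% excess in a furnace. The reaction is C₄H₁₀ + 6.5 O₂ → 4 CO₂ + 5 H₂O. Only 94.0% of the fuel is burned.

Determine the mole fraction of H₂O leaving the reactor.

0.416

Stoichiometric O₂ = 6.5 × 268 = 1742 mol/s; O₂ fed = 1742 × 1.367 = 2381 mol/s.
Fuel reacted = 0.94 × 268 → ξ = 251.9 mol/s.
Outlet (n = n₀ + ν ξ):
  C₄H₁₀: 268 − 1(251.9) = 16.08
  O₂: 2381 − 6.5(251.9) = 743.8
  CO₂: 0 + 4(251.9) = 1008
  H₂O: 0 + 5(251.9) = 1260
Total out = 3027 mol/s; y_H₂O = 1260 / 3027 = 0.4161.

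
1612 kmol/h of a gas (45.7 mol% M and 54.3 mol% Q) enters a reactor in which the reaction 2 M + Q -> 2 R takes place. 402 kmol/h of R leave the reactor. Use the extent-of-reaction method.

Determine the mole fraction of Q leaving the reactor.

0.478

For R: n = n₀ + 2ξ → 402 = 0 + 2ξ, giving ξ = 201 kmol/h.
Outlet amounts (n = n₀ + ν ξ):
  M: 736.7 − 2(201) = 334.7
  Q: 875.3 − 1(201) = 674.3
  R: 0 + 2(201) = 402
Total out = 1411 kmol/h; y_Q = 674.3 / 1411 = 0.4779.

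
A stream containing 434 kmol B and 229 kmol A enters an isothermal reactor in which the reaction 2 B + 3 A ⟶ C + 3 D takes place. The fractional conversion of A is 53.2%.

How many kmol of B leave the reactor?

A reacted = 0.532 × 229 = 121.8 kmol; ν_A = −3, so ξ = 121.8/3 = 40.61 kmol.
Outlet amounts (n = n₀ + ν ξ):
  B: 434 − 2(40.61) = 352.8
  A: 229 − 3(40.61) = 107.2
  C: 0 + 1(40.61) = 40.61
  D: 0 + 3(40.61) = 121.8

353 kmol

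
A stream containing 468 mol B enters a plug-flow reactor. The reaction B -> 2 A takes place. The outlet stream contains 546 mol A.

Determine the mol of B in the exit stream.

195 mol

For A: n = n₀ + 2ξ → 546 = 0 + 2ξ, giving ξ = 273 mol.
Outlet amounts (n = n₀ + ν ξ):
  B: 468 − 1(273) = 195
  A: 0 + 2(273) = 546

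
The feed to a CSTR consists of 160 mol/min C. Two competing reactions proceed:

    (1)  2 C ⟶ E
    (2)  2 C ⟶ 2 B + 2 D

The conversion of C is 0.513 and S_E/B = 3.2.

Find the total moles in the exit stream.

136 mol/min

Conversion of C: C consumed = 0.513 × 160 = 82.08 mol/min = 2ξ₁ + 2ξ₂.
Selectivity: 1ξ₁ / (2ξ₂) = 3.2 → ξ₁ = 6.4 ξ₂.
Substitute: (2·6.4 + 2) ξ₂ = 82.08 → ξ₂ = 5.546 mol/min, ξ₁ = 35.49 mol/min.
Outlet amounts (n = n₀ + Σ ν·ξ):
  C: 160 − 2(35.49) − 2(5.546) = 77.92
  E: 0 + 1(35.49) = 35.49
  B: 0 + 2(5.546) = 11.09
  D: 0 + 2(5.546) = 11.09
Total out = 77.92 + 35.49 + 11.09 + 11.09 = 135.6 mol/min.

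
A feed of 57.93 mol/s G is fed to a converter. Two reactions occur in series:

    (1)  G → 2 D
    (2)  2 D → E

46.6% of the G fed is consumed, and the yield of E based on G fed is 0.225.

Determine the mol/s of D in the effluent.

Conversion of G: G consumed = 1ξ₁ = 0.466 × 57.93 → ξ₁ = 27 mol/s.
Yield of E: 1ξ₂ / 57.93 = 0.225 → ξ₂ = 13.03 mol/s.
Outlet amounts (n = n₀ + Σ ν·ξ):
  G: 57.93 − 1(27) = 30.93
  D: 0 + 2(27) − 2(13.03) = 27.92
  E: 0 + 1(13.03) = 13.03

27.9 mol/s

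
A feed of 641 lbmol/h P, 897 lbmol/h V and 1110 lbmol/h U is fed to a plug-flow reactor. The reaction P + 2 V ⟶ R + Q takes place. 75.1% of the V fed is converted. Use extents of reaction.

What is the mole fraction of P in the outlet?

0.132

V reacted = 0.751 × 897 = 673.6 lbmol/h; ν_V = −2, so ξ = 673.6/2 = 336.8 lbmol/h.
Outlet amounts (n = n₀ + ν ξ):
  P: 641 − 1(336.8) = 304.2
  V: 897 − 2(336.8) = 223.4
  R: 0 + 1(336.8) = 336.8
  Q: 0 + 1(336.8) = 336.8
  U: 1110 (inert)
Total out = 2311 lbmol/h; y_P = 304.2 / 2311 = 0.1316.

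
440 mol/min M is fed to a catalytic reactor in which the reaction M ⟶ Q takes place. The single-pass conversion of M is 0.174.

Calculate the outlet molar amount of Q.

M reacted = 0.174 × 440 = 76.56 mol/min; ν_M = −1, so ξ = 76.56/1 = 76.56 mol/min.
Outlet amounts (n = n₀ + ν ξ):
  M: 440 − 1(76.56) = 363.4
  Q: 0 + 1(76.56) = 76.56

76.6 mol/min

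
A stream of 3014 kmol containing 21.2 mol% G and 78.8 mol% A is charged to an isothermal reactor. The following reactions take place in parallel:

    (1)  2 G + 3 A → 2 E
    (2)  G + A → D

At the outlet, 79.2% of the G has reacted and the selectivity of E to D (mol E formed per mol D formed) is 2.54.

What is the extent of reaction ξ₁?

ξ₁ = 182 kmol

Conversion of G: G consumed = 0.792 × 639 = 506.1 kmol = 2ξ₁ + 1ξ₂.
Selectivity: 2ξ₁ / (1ξ₂) = 2.54 → ξ₁ = 1.27 ξ₂.
Substitute: (2·1.27 + 1) ξ₂ = 506.1 → ξ₂ = 143 kmol, ξ₁ = 181.6 kmol.
Outlet amounts (n = n₀ + Σ ν·ξ):
  G: 639 − 2(181.6) − 1(143) = 132.9
  A: 2375 − 3(181.6) − 1(143) = 1687
  E: 0 + 2(181.6) = 363.1
  D: 0 + 1(143) = 143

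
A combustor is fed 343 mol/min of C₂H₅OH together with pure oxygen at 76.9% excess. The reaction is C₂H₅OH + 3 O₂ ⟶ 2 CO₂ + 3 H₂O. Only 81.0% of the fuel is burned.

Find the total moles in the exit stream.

Stoichiometric O₂ = 3 × 343 = 1029 mol/min; O₂ fed = 1029 × 1.769 = 1820 mol/min.
Fuel reacted = 0.81 × 343 → ξ = 277.8 mol/min.
Outlet (n = n₀ + ν ξ):
  C₂H₅OH: 343 − 1(277.8) = 65.17
  O₂: 1820 − 3(277.8) = 986.8
  CO₂: 0 + 2(277.8) = 555.7
  H₂O: 0 + 3(277.8) = 833.5
Total out = 65.17 + 986.8 + 555.7 + 833.5 = 2441 mol/min.

2440 mol/min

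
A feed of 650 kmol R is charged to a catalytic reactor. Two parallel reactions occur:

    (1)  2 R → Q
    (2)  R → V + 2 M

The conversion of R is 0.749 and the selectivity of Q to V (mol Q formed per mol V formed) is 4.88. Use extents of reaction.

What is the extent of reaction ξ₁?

ξ₁ = 221 kmol

Conversion of R: R consumed = 0.749 × 650 = 486.9 kmol = 2ξ₁ + 1ξ₂.
Selectivity: 1ξ₁ / (1ξ₂) = 4.88 → ξ₁ = 4.88 ξ₂.
Substitute: (2·4.88 + 1) ξ₂ = 486.9 → ξ₂ = 45.25 kmol, ξ₁ = 220.8 kmol.
Outlet amounts (n = n₀ + Σ ν·ξ):
  R: 650 − 2(220.8) − 1(45.25) = 163.2
  Q: 0 + 1(220.8) = 220.8
  V: 0 + 1(45.25) = 45.25
  M: 0 + 2(45.25) = 90.49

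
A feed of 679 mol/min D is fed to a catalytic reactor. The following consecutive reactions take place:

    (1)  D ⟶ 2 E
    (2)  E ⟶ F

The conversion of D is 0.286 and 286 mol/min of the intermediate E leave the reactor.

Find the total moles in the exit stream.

Conversion of D: D consumed = 1ξ₁ = 0.286 × 679 → ξ₁ = 194.2 mol/min.
E balance: n_E = 0 + 2ξ₁ − 1ξ₂ = 286 → ξ₂ = (2·194.2 − 286)/1 = 102.4 mol/min.
Outlet amounts (n = n₀ + Σ ν·ξ):
  D: 679 − 1(194.2) = 484.8
  E: 0 + 2(194.2) − 1(102.4) = 286
  F: 0 + 1(102.4) = 102.4
Total out = 484.8 + 286 + 102.4 = 873.2 mol/min.

873 mol/min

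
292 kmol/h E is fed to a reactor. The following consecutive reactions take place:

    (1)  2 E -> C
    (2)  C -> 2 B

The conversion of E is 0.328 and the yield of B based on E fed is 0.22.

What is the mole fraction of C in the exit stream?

0.0571

Conversion of E: E consumed = 2ξ₁ = 0.328 × 292 → ξ₁ = 47.89 kmol/h.
Yield of B: 2ξ₂ / 292 = 0.22 → ξ₂ = 32.12 kmol/h.
Outlet amounts (n = n₀ + Σ ν·ξ):
  E: 292 − 2(47.89) = 196.2
  C: 0 + 1(47.89) − 1(32.12) = 15.77
  B: 0 + 2(32.12) = 64.24
Total out = 276.2 kmol/h; y_C = 15.77 / 276.2 = 0.05708.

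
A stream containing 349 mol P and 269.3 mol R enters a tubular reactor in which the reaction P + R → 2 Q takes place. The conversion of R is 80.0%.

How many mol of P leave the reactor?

134 mol

R reacted = 0.8 × 269.3 = 215.4 mol; ν_R = −1, so ξ = 215.4/1 = 215.4 mol.
Outlet amounts (n = n₀ + ν ξ):
  P: 349 − 1(215.4) = 133.6
  R: 269.3 − 1(215.4) = 53.86
  Q: 0 + 2(215.4) = 430.9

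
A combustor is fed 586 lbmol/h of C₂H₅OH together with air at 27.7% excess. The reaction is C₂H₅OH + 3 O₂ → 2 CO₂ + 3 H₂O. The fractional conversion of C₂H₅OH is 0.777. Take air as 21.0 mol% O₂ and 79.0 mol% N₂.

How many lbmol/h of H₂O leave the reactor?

1370 lbmol/h

Stoichiometric O₂ = 3 × 586 = 1758 lbmol/h; O₂ fed = 1758 × 1.277 = 2245 lbmol/h.
N₂ fed = 2245 × 79/21 = 8445 lbmol/h.
Fuel reacted = 0.777 × 586 → ξ = 455.3 lbmol/h.
Outlet (n = n₀ + ν ξ):
  C₂H₅OH: 586 − 1(455.3) = 130.7
  O₂: 2245 − 3(455.3) = 879
  N₂: 8445 (inert)
  CO₂: 0 + 2(455.3) = 910.6
  H₂O: 0 + 3(455.3) = 1366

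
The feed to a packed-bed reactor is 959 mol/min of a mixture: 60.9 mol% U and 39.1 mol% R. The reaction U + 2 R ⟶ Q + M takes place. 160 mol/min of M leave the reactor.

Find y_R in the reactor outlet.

0.0688

For M: n = n₀ + 1ξ → 160 = 0 + 1ξ, giving ξ = 160 mol/min.
Outlet amounts (n = n₀ + ν ξ):
  U: 584 − 1(160) = 424
  R: 375 − 2(160) = 54.97
  Q: 0 + 1(160) = 160
  M: 0 + 1(160) = 160
Total out = 799 mol/min; y_R = 54.97 / 799 = 0.0688.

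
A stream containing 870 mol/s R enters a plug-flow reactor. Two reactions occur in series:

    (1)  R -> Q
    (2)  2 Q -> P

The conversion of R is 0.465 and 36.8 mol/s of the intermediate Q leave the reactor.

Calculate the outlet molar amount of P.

Conversion of R: R consumed = 1ξ₁ = 0.465 × 870 → ξ₁ = 404.6 mol/s.
Q balance: n_Q = 0 + 1ξ₁ − 2ξ₂ = 36.8 → ξ₂ = (1·404.6 − 36.8)/2 = 183.9 mol/s.
Outlet amounts (n = n₀ + Σ ν·ξ):
  R: 870 − 1(404.6) = 465.4
  Q: 0 + 1(404.6) − 2(183.9) = 36.8
  P: 0 + 1(183.9) = 183.9

184 mol/s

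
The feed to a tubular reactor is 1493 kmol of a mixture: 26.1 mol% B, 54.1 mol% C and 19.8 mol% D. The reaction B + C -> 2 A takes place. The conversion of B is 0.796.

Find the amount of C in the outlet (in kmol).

B reacted = 0.796 × 389.7 = 310.2 kmol; ν_B = −1, so ξ = 310.2/1 = 310.2 kmol.
Outlet amounts (n = n₀ + ν ξ):
  B: 389.7 − 1(310.2) = 79.49
  C: 807.7 − 1(310.2) = 497.5
  A: 0 + 2(310.2) = 620.4
  D: 295.6 (inert)

498 kmol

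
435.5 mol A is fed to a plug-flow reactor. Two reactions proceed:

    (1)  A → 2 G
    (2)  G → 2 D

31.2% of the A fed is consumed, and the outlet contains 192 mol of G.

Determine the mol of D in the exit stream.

Conversion of A: A consumed = 1ξ₁ = 0.312 × 435.5 → ξ₁ = 135.9 mol.
G balance: n_G = 0 + 2ξ₁ − 1ξ₂ = 192 → ξ₂ = (2·135.9 − 192)/1 = 79.75 mol.
Outlet amounts (n = n₀ + Σ ν·ξ):
  A: 435.5 − 1(135.9) = 299.6
  G: 0 + 2(135.9) − 1(79.75) = 192
  D: 0 + 2(79.75) = 159.5

160 mol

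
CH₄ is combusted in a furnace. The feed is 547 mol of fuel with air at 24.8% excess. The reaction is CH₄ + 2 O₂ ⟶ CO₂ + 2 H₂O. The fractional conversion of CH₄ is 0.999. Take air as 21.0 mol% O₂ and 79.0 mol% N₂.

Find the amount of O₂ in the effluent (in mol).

272 mol

Stoichiometric O₂ = 2 × 547 = 1094 mol; O₂ fed = 1094 × 1.248 = 1365 mol.
N₂ fed = 1365 × 79/21 = 5136 mol.
Fuel reacted = 0.999 × 547 → ξ = 546.5 mol.
Outlet (n = n₀ + ν ξ):
  CH₄: 547 − 1(546.5) = 0.547
  O₂: 1365 − 2(546.5) = 272.4
  N₂: 5136 (inert)
  CO₂: 0 + 1(546.5) = 546.5
  H₂O: 0 + 2(546.5) = 1093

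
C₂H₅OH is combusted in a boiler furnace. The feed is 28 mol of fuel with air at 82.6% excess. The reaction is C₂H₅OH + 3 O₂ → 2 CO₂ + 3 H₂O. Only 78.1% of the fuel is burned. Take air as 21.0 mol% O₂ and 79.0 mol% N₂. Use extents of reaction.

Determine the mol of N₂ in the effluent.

Stoichiometric O₂ = 3 × 28 = 84 mol; O₂ fed = 84 × 1.826 = 153.4 mol.
N₂ fed = 153.4 × 79/21 = 577 mol.
Fuel reacted = 0.781 × 28 → ξ = 21.87 mol.
Outlet (n = n₀ + ν ξ):
  C₂H₅OH: 28 − 1(21.87) = 6.132
  O₂: 153.4 − 3(21.87) = 87.78
  N₂: 577 (inert)
  CO₂: 0 + 2(21.87) = 43.74
  H₂O: 0 + 3(21.87) = 65.6

577 mol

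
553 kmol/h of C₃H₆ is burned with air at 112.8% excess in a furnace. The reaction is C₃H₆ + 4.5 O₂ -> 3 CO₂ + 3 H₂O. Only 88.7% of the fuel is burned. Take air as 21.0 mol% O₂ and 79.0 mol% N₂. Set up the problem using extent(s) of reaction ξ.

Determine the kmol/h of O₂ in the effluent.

3090 kmol/h

Stoichiometric O₂ = 4.5 × 553 = 2488 kmol/h; O₂ fed = 2488 × 2.128 = 5296 kmol/h.
N₂ fed = 5296 × 79/21 = 19920 kmol/h.
Fuel reacted = 0.887 × 553 → ξ = 490.5 kmol/h.
Outlet (n = n₀ + ν ξ):
  C₃H₆: 553 − 1(490.5) = 62.49
  O₂: 5296 − 4.5(490.5) = 3088
  N₂: 19920 (inert)
  CO₂: 0 + 3(490.5) = 1472
  H₂O: 0 + 3(490.5) = 1472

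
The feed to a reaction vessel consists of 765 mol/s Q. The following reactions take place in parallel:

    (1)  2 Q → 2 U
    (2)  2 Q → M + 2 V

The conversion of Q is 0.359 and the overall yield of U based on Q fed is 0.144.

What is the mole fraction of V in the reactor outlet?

Yield of U: 2ξ₁ / 765 = 0.144 → ξ₁ = 55.08 mol/s.
Conversion of Q: 2ξ₁ + 2ξ₂ = 0.359 × 765 = 274.6 → ξ₂ = 82.24 mol/s.
Outlet amounts (n = n₀ + Σ ν·ξ):
  Q: 765 − 2(55.08) − 2(82.24) = 490.4
  U: 0 + 2(55.08) = 110.2
  M: 0 + 1(82.24) = 82.24
  V: 0 + 2(82.24) = 164.5
Total out = 847.2 mol/s; y_V = 164.5 / 847.2 = 0.1941.

0.194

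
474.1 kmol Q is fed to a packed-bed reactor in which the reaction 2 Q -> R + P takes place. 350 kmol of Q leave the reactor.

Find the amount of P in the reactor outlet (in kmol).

For Q: n = n₀ − 2ξ → 350 = 474.1 − 2ξ, giving ξ = 62.05 kmol.
Outlet amounts (n = n₀ + ν ξ):
  Q: 474.1 − 2(62.05) = 350
  R: 0 + 1(62.05) = 62.05
  P: 0 + 1(62.05) = 62.05

62.1 kmol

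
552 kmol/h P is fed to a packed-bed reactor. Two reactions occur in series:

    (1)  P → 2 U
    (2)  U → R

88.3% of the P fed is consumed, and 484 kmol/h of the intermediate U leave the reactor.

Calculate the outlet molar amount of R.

491 kmol/h

Conversion of P: P consumed = 1ξ₁ = 0.883 × 552 → ξ₁ = 487.4 kmol/h.
U balance: n_U = 0 + 2ξ₁ − 1ξ₂ = 484 → ξ₂ = (2·487.4 − 484)/1 = 490.8 kmol/h.
Outlet amounts (n = n₀ + Σ ν·ξ):
  P: 552 − 1(487.4) = 64.58
  U: 0 + 2(487.4) − 1(490.8) = 484
  R: 0 + 1(490.8) = 490.8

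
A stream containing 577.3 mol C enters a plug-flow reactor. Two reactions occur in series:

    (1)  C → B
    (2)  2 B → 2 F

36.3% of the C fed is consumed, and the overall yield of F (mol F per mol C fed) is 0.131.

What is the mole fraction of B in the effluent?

Conversion of C: C consumed = 1ξ₁ = 0.363 × 577.3 → ξ₁ = 209.6 mol.
Yield of F: 2ξ₂ / 577.3 = 0.131 → ξ₂ = 37.81 mol.
Outlet amounts (n = n₀ + Σ ν·ξ):
  C: 577.3 − 1(209.6) = 367.7
  B: 0 + 1(209.6) − 2(37.81) = 133.9
  F: 0 + 2(37.81) = 75.63
Total out = 577.3 mol; y_B = 133.9 / 577.3 = 0.232.

0.232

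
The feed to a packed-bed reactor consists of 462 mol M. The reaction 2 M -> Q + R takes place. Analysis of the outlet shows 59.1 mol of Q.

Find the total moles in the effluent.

For Q: n = n₀ + 1ξ → 59.1 = 0 + 1ξ, giving ξ = 59.1 mol.
Outlet amounts (n = n₀ + ν ξ):
  M: 462 − 2(59.1) = 343.8
  Q: 0 + 1(59.1) = 59.1
  R: 0 + 1(59.1) = 59.1
Total out = 343.8 + 59.1 + 59.1 = 462 mol.

462 mol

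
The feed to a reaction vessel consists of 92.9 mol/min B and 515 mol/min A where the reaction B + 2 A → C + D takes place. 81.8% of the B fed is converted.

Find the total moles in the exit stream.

532 mol/min

B reacted = 0.818 × 92.9 = 75.99 mol/min; ν_B = −1, so ξ = 75.99/1 = 75.99 mol/min.
Outlet amounts (n = n₀ + ν ξ):
  B: 92.9 − 1(75.99) = 16.91
  A: 515 − 2(75.99) = 363
  C: 0 + 1(75.99) = 75.99
  D: 0 + 1(75.99) = 75.99
Total out = 16.91 + 363 + 75.99 + 75.99 = 531.9 mol/min.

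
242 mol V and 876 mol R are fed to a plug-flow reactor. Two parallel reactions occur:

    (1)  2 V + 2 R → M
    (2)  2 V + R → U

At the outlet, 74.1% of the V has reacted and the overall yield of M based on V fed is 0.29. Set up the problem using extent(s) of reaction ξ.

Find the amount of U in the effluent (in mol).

Yield of M: 1ξ₁ / 242 = 0.29 → ξ₁ = 70.18 mol.
Conversion of V: 2ξ₁ + 2ξ₂ = 0.741 × 242 = 179.3 → ξ₂ = 19.48 mol.
Outlet amounts (n = n₀ + Σ ν·ξ):
  V: 242 − 2(70.18) − 2(19.48) = 62.68
  R: 876 − 2(70.18) − 1(19.48) = 716.2
  M: 0 + 1(70.18) = 70.18
  U: 0 + 1(19.48) = 19.48

19.5 mol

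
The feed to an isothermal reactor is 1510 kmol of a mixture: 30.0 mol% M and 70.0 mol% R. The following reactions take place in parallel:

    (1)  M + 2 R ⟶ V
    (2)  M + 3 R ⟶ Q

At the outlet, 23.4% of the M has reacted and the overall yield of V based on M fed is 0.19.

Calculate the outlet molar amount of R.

Yield of V: 1ξ₁ / 453 = 0.19 → ξ₁ = 86.07 kmol.
Conversion of M: 1ξ₁ + 1ξ₂ = 0.234 × 453 = 106 → ξ₂ = 19.93 kmol.
Outlet amounts (n = n₀ + Σ ν·ξ):
  M: 453 − 1(86.07) − 1(19.93) = 347
  R: 1057 − 2(86.07) − 3(19.93) = 825.1
  V: 0 + 1(86.07) = 86.07
  Q: 0 + 1(19.93) = 19.93

825 kmol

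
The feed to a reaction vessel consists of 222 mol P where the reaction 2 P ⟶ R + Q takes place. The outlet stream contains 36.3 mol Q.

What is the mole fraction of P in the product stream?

For Q: n = n₀ + 1ξ → 36.3 = 0 + 1ξ, giving ξ = 36.3 mol.
Outlet amounts (n = n₀ + ν ξ):
  P: 222 − 2(36.3) = 149.4
  R: 0 + 1(36.3) = 36.3
  Q: 0 + 1(36.3) = 36.3
Total out = 222 mol; y_P = 149.4 / 222 = 0.673.

0.673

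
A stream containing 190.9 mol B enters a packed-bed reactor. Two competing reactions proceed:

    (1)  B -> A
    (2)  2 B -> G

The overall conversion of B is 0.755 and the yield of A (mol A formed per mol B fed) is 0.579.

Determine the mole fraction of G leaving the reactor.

Yield of A: 1ξ₁ / 190.9 = 0.579 → ξ₁ = 110.5 mol.
Conversion of B: 1ξ₁ + 2ξ₂ = 0.755 × 190.9 = 144.1 → ξ₂ = 16.8 mol.
Outlet amounts (n = n₀ + Σ ν·ξ):
  B: 190.9 − 1(110.5) − 2(16.8) = 46.77
  A: 0 + 1(110.5) = 110.5
  G: 0 + 1(16.8) = 16.8
Total out = 174.1 mol; y_G = 16.8 / 174.1 = 0.09649.

0.0965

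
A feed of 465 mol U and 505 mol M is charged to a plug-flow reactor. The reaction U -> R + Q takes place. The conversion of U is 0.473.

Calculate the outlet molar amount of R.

U reacted = 0.473 × 465 = 219.9 mol; ν_U = −1, so ξ = 219.9/1 = 219.9 mol.
Outlet amounts (n = n₀ + ν ξ):
  U: 465 − 1(219.9) = 245.1
  R: 0 + 1(219.9) = 219.9
  Q: 0 + 1(219.9) = 219.9
  M: 505 (inert)

220 mol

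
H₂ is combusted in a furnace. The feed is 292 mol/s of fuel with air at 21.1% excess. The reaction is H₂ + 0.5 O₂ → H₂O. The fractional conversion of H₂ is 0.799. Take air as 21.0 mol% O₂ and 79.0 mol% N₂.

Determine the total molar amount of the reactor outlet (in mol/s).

1020 mol/s

Stoichiometric O₂ = 0.5 × 292 = 146 mol/s; O₂ fed = 146 × 1.211 = 176.8 mol/s.
N₂ fed = 176.8 × 79/21 = 665.1 mol/s.
Fuel reacted = 0.799 × 292 → ξ = 233.3 mol/s.
Outlet (n = n₀ + ν ξ):
  H₂: 292 − 1(233.3) = 58.69
  O₂: 176.8 − 0.5(233.3) = 60.15
  N₂: 665.1 (inert)
  H₂O: 0 + 1(233.3) = 233.3
Total out = 58.69 + 60.15 + 665.1 + 233.3 = 1017 mol/s.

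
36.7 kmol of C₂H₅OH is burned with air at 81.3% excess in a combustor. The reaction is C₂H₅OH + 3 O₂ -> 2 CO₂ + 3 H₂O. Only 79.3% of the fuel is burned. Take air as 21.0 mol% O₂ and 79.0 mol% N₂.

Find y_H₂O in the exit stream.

0.0859

Stoichiometric O₂ = 3 × 36.7 = 110.1 kmol; O₂ fed = 110.1 × 1.813 = 199.6 kmol.
N₂ fed = 199.6 × 79/21 = 750.9 kmol.
Fuel reacted = 0.793 × 36.7 → ξ = 29.1 kmol.
Outlet (n = n₀ + ν ξ):
  C₂H₅OH: 36.7 − 1(29.1) = 7.597
  O₂: 199.6 − 3(29.1) = 112.3
  N₂: 750.9 (inert)
  CO₂: 0 + 2(29.1) = 58.21
  H₂O: 0 + 3(29.1) = 87.31
Total out = 1016 kmol; y_H₂O = 87.31 / 1016 = 0.08591.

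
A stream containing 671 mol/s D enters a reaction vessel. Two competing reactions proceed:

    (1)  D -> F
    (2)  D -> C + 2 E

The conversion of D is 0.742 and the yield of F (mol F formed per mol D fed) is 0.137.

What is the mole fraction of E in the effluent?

0.548

Yield of F: 1ξ₁ / 671 = 0.137 → ξ₁ = 91.93 mol/s.
Conversion of D: 1ξ₁ + 1ξ₂ = 0.742 × 671 = 497.9 → ξ₂ = 406 mol/s.
Outlet amounts (n = n₀ + Σ ν·ξ):
  D: 671 − 1(91.93) − 1(406) = 173.1
  F: 0 + 1(91.93) = 91.93
  C: 0 + 1(406) = 406
  E: 0 + 2(406) = 811.9
Total out = 1483 mol/s; y_E = 811.9 / 1483 = 0.5475.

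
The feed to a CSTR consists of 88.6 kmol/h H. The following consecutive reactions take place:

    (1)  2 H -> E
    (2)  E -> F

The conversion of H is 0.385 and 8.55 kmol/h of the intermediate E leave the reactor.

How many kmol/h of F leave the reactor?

Conversion of H: H consumed = 2ξ₁ = 0.385 × 88.6 → ξ₁ = 17.06 kmol/h.
E balance: n_E = 0 + 1ξ₁ − 1ξ₂ = 8.55 → ξ₂ = (1·17.06 − 8.55)/1 = 8.505 kmol/h.
Outlet amounts (n = n₀ + Σ ν·ξ):
  H: 88.6 − 2(17.06) = 54.49
  E: 0 + 1(17.06) − 1(8.505) = 8.55
  F: 0 + 1(8.505) = 8.505

8.51 kmol/h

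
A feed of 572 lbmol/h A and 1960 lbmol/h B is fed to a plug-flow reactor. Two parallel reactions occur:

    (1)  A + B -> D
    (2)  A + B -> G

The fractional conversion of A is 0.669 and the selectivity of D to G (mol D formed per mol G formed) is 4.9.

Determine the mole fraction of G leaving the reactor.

0.0302

Conversion of A: A consumed = 0.669 × 572 = 382.7 lbmol/h = 1ξ₁ + 1ξ₂.
Selectivity: 1ξ₁ / (1ξ₂) = 4.9 → ξ₁ = 4.9 ξ₂.
Substitute: (1·4.9 + 1) ξ₂ = 382.7 → ξ₂ = 64.86 lbmol/h, ξ₁ = 317.8 lbmol/h.
Outlet amounts (n = n₀ + Σ ν·ξ):
  A: 572 − 1(317.8) − 1(64.86) = 189.3
  B: 1960 − 1(317.8) − 1(64.86) = 1577
  D: 0 + 1(317.8) = 317.8
  G: 0 + 1(64.86) = 64.86
Total out = 2149 lbmol/h; y_G = 64.86 / 2149 = 0.03018.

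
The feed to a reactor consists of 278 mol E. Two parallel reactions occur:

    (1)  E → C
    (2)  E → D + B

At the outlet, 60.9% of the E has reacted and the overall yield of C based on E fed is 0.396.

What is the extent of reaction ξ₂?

Yield of C: 1ξ₁ / 278 = 0.396 → ξ₁ = 110.1 mol.
Conversion of E: 1ξ₁ + 1ξ₂ = 0.609 × 278 = 169.3 → ξ₂ = 59.21 mol.
Outlet amounts (n = n₀ + Σ ν·ξ):
  E: 278 − 1(110.1) − 1(59.21) = 108.7
  C: 0 + 1(110.1) = 110.1
  D: 0 + 1(59.21) = 59.21
  B: 0 + 1(59.21) = 59.21

ξ₂ = 59.2 mol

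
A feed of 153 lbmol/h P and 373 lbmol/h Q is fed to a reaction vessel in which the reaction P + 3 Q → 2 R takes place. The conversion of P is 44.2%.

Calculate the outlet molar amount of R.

135 lbmol/h

P reacted = 0.442 × 153 = 67.63 lbmol/h; ν_P = −1, so ξ = 67.63/1 = 67.63 lbmol/h.
Outlet amounts (n = n₀ + ν ξ):
  P: 153 − 1(67.63) = 85.37
  Q: 373 − 3(67.63) = 170.1
  R: 0 + 2(67.63) = 135.3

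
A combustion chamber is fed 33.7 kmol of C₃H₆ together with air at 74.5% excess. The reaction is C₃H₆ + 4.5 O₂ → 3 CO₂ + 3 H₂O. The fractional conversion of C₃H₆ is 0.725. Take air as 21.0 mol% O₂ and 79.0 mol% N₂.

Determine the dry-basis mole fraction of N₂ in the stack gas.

Stoichiometric O₂ = 4.5 × 33.7 = 151.7 kmol; O₂ fed = 151.7 × 1.745 = 264.6 kmol.
N₂ fed = 264.6 × 79/21 = 995.5 kmol.
Fuel reacted = 0.725 × 33.7 → ξ = 24.43 kmol.
Outlet (n = n₀ + ν ξ):
  C₃H₆: 33.7 − 1(24.43) = 9.268
  O₂: 264.6 − 4.5(24.43) = 154.7
  N₂: 995.5 (inert)
  CO₂: 0 + 3(24.43) = 73.3
  H₂O: 0 + 3(24.43) = 73.3
Dry total = 1233 kmol; y_N₂ (dry) = 995.5 / 1233 = 0.8075.

0.808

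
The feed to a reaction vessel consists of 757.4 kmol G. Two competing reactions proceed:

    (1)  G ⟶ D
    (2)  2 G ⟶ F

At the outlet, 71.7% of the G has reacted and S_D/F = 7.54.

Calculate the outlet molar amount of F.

56.9 kmol

Conversion of G: G consumed = 0.717 × 757.4 = 543.1 kmol = 1ξ₁ + 2ξ₂.
Selectivity: 1ξ₁ / (1ξ₂) = 7.54 → ξ₁ = 7.54 ξ₂.
Substitute: (1·7.54 + 2) ξ₂ = 543.1 → ξ₂ = 56.92 kmol, ξ₁ = 429.2 kmol.
Outlet amounts (n = n₀ + Σ ν·ξ):
  G: 757.4 − 1(429.2) − 2(56.92) = 214.3
  D: 0 + 1(429.2) = 429.2
  F: 0 + 1(56.92) = 56.92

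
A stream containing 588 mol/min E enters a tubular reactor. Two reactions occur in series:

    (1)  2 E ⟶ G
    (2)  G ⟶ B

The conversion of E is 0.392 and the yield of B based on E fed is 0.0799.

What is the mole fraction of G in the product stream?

Conversion of E: E consumed = 2ξ₁ = 0.392 × 588 → ξ₁ = 115.2 mol/min.
Yield of B: 1ξ₂ / 588 = 0.0799 → ξ₂ = 46.98 mol/min.
Outlet amounts (n = n₀ + Σ ν·ξ):
  E: 588 − 2(115.2) = 357.5
  G: 0 + 1(115.2) − 1(46.98) = 68.27
  B: 0 + 1(46.98) = 46.98
Total out = 472.8 mol/min; y_G = 68.27 / 472.8 = 0.1444.

0.144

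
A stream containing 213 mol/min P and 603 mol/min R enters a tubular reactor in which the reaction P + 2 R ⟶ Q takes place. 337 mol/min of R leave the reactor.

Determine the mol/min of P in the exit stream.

80 mol/min

For R: n = n₀ − 2ξ → 337 = 603 − 2ξ, giving ξ = 133 mol/min.
Outlet amounts (n = n₀ + ν ξ):
  P: 213 − 1(133) = 80
  R: 603 − 2(133) = 337
  Q: 0 + 1(133) = 133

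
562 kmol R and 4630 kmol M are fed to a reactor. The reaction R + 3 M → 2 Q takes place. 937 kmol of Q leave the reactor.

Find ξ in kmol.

For Q: n = n₀ + 2ξ → 937 = 0 + 2ξ, giving ξ = 468.5 kmol.
Outlet amounts (n = n₀ + ν ξ):
  R: 562 − 1(468.5) = 93.5
  M: 4630 − 3(468.5) = 3224
  Q: 0 + 2(468.5) = 937

ξ = 468 kmol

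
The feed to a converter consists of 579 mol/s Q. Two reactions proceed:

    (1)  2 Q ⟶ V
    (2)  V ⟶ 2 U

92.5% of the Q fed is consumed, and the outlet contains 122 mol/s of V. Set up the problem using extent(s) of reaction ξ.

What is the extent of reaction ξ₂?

Conversion of Q: Q consumed = 2ξ₁ = 0.925 × 579 → ξ₁ = 267.8 mol/s.
V balance: n_V = 0 + 1ξ₁ − 1ξ₂ = 122 → ξ₂ = (1·267.8 − 122)/1 = 145.8 mol/s.
Outlet amounts (n = n₀ + Σ ν·ξ):
  Q: 579 − 2(267.8) = 43.42
  V: 0 + 1(267.8) − 1(145.8) = 122
  U: 0 + 2(145.8) = 291.6

ξ₂ = 146 mol/s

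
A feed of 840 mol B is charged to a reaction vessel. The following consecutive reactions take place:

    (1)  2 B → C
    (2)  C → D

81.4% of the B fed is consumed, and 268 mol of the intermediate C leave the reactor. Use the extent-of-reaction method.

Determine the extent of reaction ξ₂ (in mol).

ξ₂ = 73.9 mol

Conversion of B: B consumed = 2ξ₁ = 0.814 × 840 → ξ₁ = 341.9 mol.
C balance: n_C = 0 + 1ξ₁ − 1ξ₂ = 268 → ξ₂ = (1·341.9 − 268)/1 = 73.88 mol.
Outlet amounts (n = n₀ + Σ ν·ξ):
  B: 840 − 2(341.9) = 156.2
  C: 0 + 1(341.9) − 1(73.88) = 268
  D: 0 + 1(73.88) = 73.88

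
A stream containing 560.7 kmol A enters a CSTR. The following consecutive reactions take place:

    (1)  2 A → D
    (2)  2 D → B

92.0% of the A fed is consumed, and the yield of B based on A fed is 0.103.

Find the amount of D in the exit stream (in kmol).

Conversion of A: A consumed = 2ξ₁ = 0.92 × 560.7 → ξ₁ = 257.9 kmol.
Yield of B: 1ξ₂ / 560.7 = 0.103 → ξ₂ = 57.75 kmol.
Outlet amounts (n = n₀ + Σ ν·ξ):
  A: 560.7 − 2(257.9) = 44.86
  D: 0 + 1(257.9) − 2(57.75) = 142.4
  B: 0 + 1(57.75) = 57.75

142 kmol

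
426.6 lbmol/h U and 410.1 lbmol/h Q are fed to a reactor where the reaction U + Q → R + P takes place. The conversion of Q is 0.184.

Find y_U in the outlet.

Q reacted = 0.184 × 410.1 = 75.46 lbmol/h; ν_Q = −1, so ξ = 75.46/1 = 75.46 lbmol/h.
Outlet amounts (n = n₀ + ν ξ):
  U: 426.6 − 1(75.46) = 351.1
  Q: 410.1 − 1(75.46) = 334.6
  R: 0 + 1(75.46) = 75.46
  P: 0 + 1(75.46) = 75.46
Total out = 836.7 lbmol/h; y_U = 351.1 / 836.7 = 0.4197.

0.42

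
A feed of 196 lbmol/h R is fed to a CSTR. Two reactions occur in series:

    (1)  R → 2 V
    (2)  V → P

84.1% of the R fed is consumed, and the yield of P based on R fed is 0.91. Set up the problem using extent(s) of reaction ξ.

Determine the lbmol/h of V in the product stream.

151 lbmol/h

Conversion of R: R consumed = 1ξ₁ = 0.841 × 196 → ξ₁ = 164.8 lbmol/h.
Yield of P: 1ξ₂ / 196 = 0.91 → ξ₂ = 178.4 lbmol/h.
Outlet amounts (n = n₀ + Σ ν·ξ):
  R: 196 − 1(164.8) = 31.16
  V: 0 + 2(164.8) − 1(178.4) = 151.3
  P: 0 + 1(178.4) = 178.4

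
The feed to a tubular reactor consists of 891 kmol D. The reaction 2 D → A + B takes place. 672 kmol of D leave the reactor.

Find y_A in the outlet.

For D: n = n₀ − 2ξ → 672 = 891 − 2ξ, giving ξ = 109.5 kmol.
Outlet amounts (n = n₀ + ν ξ):
  D: 891 − 2(109.5) = 672
  A: 0 + 1(109.5) = 109.5
  B: 0 + 1(109.5) = 109.5
Total out = 891 kmol; y_A = 109.5 / 891 = 0.1229.

0.123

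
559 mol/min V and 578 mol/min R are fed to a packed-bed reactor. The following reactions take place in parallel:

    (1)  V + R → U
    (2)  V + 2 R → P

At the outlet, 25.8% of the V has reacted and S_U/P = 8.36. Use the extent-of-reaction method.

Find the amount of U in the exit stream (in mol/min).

Conversion of V: V consumed = 0.258 × 559 = 144.2 mol/min = 1ξ₁ + 1ξ₂.
Selectivity: 1ξ₁ / (1ξ₂) = 8.36 → ξ₁ = 8.36 ξ₂.
Substitute: (1·8.36 + 1) ξ₂ = 144.2 → ξ₂ = 15.41 mol/min, ξ₁ = 128.8 mol/min.
Outlet amounts (n = n₀ + Σ ν·ξ):
  V: 559 − 1(128.8) − 1(15.41) = 414.8
  R: 578 − 1(128.8) − 2(15.41) = 418.4
  U: 0 + 1(128.8) = 128.8
  P: 0 + 1(15.41) = 15.41

129 mol/min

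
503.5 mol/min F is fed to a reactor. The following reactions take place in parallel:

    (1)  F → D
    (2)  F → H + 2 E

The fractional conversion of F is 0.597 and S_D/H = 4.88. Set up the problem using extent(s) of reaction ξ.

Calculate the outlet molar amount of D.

Conversion of F: F consumed = 0.597 × 503.5 = 300.6 mol/min = 1ξ₁ + 1ξ₂.
Selectivity: 1ξ₁ / (1ξ₂) = 4.88 → ξ₁ = 4.88 ξ₂.
Substitute: (1·4.88 + 1) ξ₂ = 300.6 → ξ₂ = 51.12 mol/min, ξ₁ = 249.5 mol/min.
Outlet amounts (n = n₀ + Σ ν·ξ):
  F: 503.5 − 1(249.5) − 1(51.12) = 202.9
  D: 0 + 1(249.5) = 249.5
  H: 0 + 1(51.12) = 51.12
  E: 0 + 2(51.12) = 102.2

249 mol/min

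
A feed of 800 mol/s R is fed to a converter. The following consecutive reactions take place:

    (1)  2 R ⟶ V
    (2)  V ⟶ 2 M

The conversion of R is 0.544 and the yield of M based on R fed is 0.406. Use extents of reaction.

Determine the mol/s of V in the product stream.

55.2 mol/s

Conversion of R: R consumed = 2ξ₁ = 0.544 × 800 → ξ₁ = 217.6 mol/s.
Yield of M: 2ξ₂ / 800 = 0.406 → ξ₂ = 162.4 mol/s.
Outlet amounts (n = n₀ + Σ ν·ξ):
  R: 800 − 2(217.6) = 364.8
  V: 0 + 1(217.6) − 1(162.4) = 55.2
  M: 0 + 2(162.4) = 324.8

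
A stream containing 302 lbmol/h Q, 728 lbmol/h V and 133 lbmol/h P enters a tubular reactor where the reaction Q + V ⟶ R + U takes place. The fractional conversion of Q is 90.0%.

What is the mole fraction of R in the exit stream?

Q reacted = 0.9 × 302 = 271.8 lbmol/h; ν_Q = −1, so ξ = 271.8/1 = 271.8 lbmol/h.
Outlet amounts (n = n₀ + ν ξ):
  Q: 302 − 1(271.8) = 30.2
  V: 728 − 1(271.8) = 456.2
  R: 0 + 1(271.8) = 271.8
  U: 0 + 1(271.8) = 271.8
  P: 133 (inert)
Total out = 1163 lbmol/h; y_R = 271.8 / 1163 = 0.2337.

0.234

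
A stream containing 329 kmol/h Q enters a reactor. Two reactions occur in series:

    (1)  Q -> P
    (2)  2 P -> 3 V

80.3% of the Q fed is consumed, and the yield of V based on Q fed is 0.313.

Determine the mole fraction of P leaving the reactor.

Conversion of Q: Q consumed = 1ξ₁ = 0.803 × 329 → ξ₁ = 264.2 kmol/h.
Yield of V: 3ξ₂ / 329 = 0.313 → ξ₂ = 34.33 kmol/h.
Outlet amounts (n = n₀ + Σ ν·ξ):
  Q: 329 − 1(264.2) = 64.81
  P: 0 + 1(264.2) − 2(34.33) = 195.5
  V: 0 + 3(34.33) = 103
Total out = 363.3 kmol/h; y_P = 195.5 / 363.3 = 0.5382.

0.538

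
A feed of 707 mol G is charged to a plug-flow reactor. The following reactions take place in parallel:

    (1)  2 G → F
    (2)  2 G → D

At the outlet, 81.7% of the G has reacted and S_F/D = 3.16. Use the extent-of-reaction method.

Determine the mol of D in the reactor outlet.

Conversion of G: G consumed = 0.817 × 707 = 577.6 mol = 2ξ₁ + 2ξ₂.
Selectivity: 1ξ₁ / (1ξ₂) = 3.16 → ξ₁ = 3.16 ξ₂.
Substitute: (2·3.16 + 2) ξ₂ = 577.6 → ξ₂ = 69.43 mol, ξ₁ = 219.4 mol.
Outlet amounts (n = n₀ + Σ ν·ξ):
  G: 707 − 2(219.4) − 2(69.43) = 129.4
  F: 0 + 1(219.4) = 219.4
  D: 0 + 1(69.43) = 69.43

69.4 mol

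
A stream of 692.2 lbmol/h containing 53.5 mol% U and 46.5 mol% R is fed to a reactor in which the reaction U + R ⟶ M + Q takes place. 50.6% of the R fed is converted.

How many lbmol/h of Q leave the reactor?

R reacted = 0.506 × 321.9 = 162.9 lbmol/h; ν_R = −1, so ξ = 162.9/1 = 162.9 lbmol/h.
Outlet amounts (n = n₀ + ν ξ):
  U: 370.3 − 1(162.9) = 207.5
  R: 321.9 − 1(162.9) = 159
  M: 0 + 1(162.9) = 162.9
  Q: 0 + 1(162.9) = 162.9

163 lbmol/h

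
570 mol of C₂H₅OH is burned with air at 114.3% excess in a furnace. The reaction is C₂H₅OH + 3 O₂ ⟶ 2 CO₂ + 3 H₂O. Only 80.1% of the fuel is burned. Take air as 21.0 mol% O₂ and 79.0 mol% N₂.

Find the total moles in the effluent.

18500 mol

Stoichiometric O₂ = 3 × 570 = 1710 mol; O₂ fed = 1710 × 2.143 = 3665 mol.
N₂ fed = 3665 × 79/21 = 13790 mol.
Fuel reacted = 0.801 × 570 → ξ = 456.6 mol.
Outlet (n = n₀ + ν ξ):
  C₂H₅OH: 570 − 1(456.6) = 113.4
  O₂: 3665 − 3(456.6) = 2295
  N₂: 13790 (inert)
  CO₂: 0 + 2(456.6) = 913.1
  H₂O: 0 + 3(456.6) = 1370
Total out = 113.4 + 2295 + 13790 + 913.1 + 1370 = 18480 mol.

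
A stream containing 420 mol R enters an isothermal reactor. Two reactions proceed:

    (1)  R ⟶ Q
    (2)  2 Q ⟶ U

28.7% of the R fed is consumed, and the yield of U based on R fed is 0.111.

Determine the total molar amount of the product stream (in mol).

Conversion of R: R consumed = 1ξ₁ = 0.287 × 420 → ξ₁ = 120.5 mol.
Yield of U: 1ξ₂ / 420 = 0.111 → ξ₂ = 46.62 mol.
Outlet amounts (n = n₀ + Σ ν·ξ):
  R: 420 − 1(120.5) = 299.5
  Q: 0 + 1(120.5) − 2(46.62) = 27.3
  U: 0 + 1(46.62) = 46.62
Total out = 299.5 + 27.3 + 46.62 = 373.4 mol.

373 mol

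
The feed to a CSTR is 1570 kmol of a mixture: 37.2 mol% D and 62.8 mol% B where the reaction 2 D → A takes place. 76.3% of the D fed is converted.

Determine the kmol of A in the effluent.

223 kmol

D reacted = 0.763 × 584 = 445.6 kmol; ν_D = −2, so ξ = 445.6/2 = 222.8 kmol.
Outlet amounts (n = n₀ + ν ξ):
  D: 584 − 2(222.8) = 138.4
  A: 0 + 1(222.8) = 222.8
  B: 986 (inert)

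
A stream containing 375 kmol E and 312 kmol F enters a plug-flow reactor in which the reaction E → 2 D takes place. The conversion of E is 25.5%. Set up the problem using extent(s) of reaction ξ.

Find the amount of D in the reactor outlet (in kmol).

E reacted = 0.255 × 375 = 95.62 kmol; ν_E = −1, so ξ = 95.62/1 = 95.62 kmol.
Outlet amounts (n = n₀ + ν ξ):
  E: 375 − 1(95.62) = 279.4
  D: 0 + 2(95.62) = 191.2
  F: 312 (inert)

191 kmol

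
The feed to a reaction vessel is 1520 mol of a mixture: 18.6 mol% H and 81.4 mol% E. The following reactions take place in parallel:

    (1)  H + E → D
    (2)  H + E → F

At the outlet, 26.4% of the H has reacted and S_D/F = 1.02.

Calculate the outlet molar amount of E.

1160 mol

Conversion of H: H consumed = 0.264 × 282.7 = 74.64 mol = 1ξ₁ + 1ξ₂.
Selectivity: 1ξ₁ / (1ξ₂) = 1.02 → ξ₁ = 1.02 ξ₂.
Substitute: (1·1.02 + 1) ξ₂ = 74.64 → ξ₂ = 36.95 mol, ξ₁ = 37.69 mol.
Outlet amounts (n = n₀ + Σ ν·ξ):
  H: 282.7 − 1(37.69) − 1(36.95) = 208.1
  E: 1237 − 1(37.69) − 1(36.95) = 1163
  D: 0 + 1(37.69) = 37.69
  F: 0 + 1(36.95) = 36.95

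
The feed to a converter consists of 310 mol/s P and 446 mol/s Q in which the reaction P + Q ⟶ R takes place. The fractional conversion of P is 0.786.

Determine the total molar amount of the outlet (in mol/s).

512 mol/s

P reacted = 0.786 × 310 = 243.7 mol/s; ν_P = −1, so ξ = 243.7/1 = 243.7 mol/s.
Outlet amounts (n = n₀ + ν ξ):
  P: 310 − 1(243.7) = 66.34
  Q: 446 − 1(243.7) = 202.3
  R: 0 + 1(243.7) = 243.7
Total out = 66.34 + 202.3 + 243.7 = 512.3 mol/s.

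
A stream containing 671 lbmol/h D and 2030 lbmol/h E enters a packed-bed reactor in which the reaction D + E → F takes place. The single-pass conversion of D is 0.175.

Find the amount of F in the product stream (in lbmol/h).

117 lbmol/h

D reacted = 0.175 × 671 = 117.4 lbmol/h; ν_D = −1, so ξ = 117.4/1 = 117.4 lbmol/h.
Outlet amounts (n = n₀ + ν ξ):
  D: 671 − 1(117.4) = 553.6
  E: 2030 − 1(117.4) = 1913
  F: 0 + 1(117.4) = 117.4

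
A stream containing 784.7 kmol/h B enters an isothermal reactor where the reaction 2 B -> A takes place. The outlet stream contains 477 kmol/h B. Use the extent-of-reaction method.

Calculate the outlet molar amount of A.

For B: n = n₀ − 2ξ → 477 = 784.7 − 2ξ, giving ξ = 153.9 kmol/h.
Outlet amounts (n = n₀ + ν ξ):
  B: 784.7 − 2(153.9) = 477
  A: 0 + 1(153.9) = 153.9

154 kmol/h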